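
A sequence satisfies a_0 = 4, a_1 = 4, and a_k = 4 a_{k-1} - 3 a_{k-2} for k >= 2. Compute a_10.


The characteristic equation is t^2 - 4 t + 3 = 0, with roots r_1 = 3 and r_2 = 1 (so c_1 = r_1 + r_2, c_2 = -r_1 r_2 as required).
One can use the closed form a_n = A r_1^n + B r_2^n, but direct iteration is more reliable:
a_0 = 4, a_1 = 4, a_2 = 4, a_3 = 4, a_4 = 4, a_5 = 4, a_6 = 4, a_7 = 4, a_8 = 4, a_9 = 4, a_10 = 4.
So a_10 = 4.

4


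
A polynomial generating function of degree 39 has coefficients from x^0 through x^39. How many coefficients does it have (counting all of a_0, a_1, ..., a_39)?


A polynomial of degree 39 takes the form a_0 + a_1 x + ... + a_39 x^39.
The number of coefficients is 39 + 1 = 40.

40


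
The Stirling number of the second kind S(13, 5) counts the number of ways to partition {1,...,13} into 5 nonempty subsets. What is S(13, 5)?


Using the explicit formula S(n,k) = (1/k!) sum_{j=0}^{k} (-1)^(k-j) C(k,j) j^n:
S(13, 5) = 7508501
Equivalently, S(n,k) is n! times the coefficient of x^n in the EGF (e^x - 1)^k / k!.

7508501


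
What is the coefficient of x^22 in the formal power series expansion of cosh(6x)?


The Maclaurin series is cosh(t) = sum_{m>=0} t^(2m) / (2m)!, so substituting t = 6x, only even powers of x are nonzero, with coefficient of x^(2m) equal to 6^(2m) / (2m)!.
For x^22 the coefficient is 6^22/22! = 131621703842267136/1124000727777607680000 = 12754584/108919435625.

12754584/108919435625


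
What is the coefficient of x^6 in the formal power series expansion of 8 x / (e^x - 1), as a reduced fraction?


The exponential generating function for Bernoulli numbers is
x / (e^x - 1) = sum_{k>=0} B_k x^k / k!.
So the coefficient of x^6 in 8 x / (e^x - 1) is 8 B_6 / 6!.
Computing: B_6 = 1/42, 6! = 720, giving
8 * 1/42 / 720 = 1/3780.

1/3780


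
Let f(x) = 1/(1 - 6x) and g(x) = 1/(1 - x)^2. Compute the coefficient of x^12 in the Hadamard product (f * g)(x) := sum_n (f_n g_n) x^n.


f has coefficients f_k = 6^k. For g = 1/(1 - x)^2 the coefficient is g_k = C(k + 1, 1) = k + 1. The Hadamard coefficient is (f * g)_k = 6^k * (k + 1).
For k = 12: 6^12 * 13 = 2176782336 * 13 = 28298170368.

28298170368


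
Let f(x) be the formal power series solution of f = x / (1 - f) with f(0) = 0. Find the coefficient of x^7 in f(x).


Apply Lagrange inversion: f = x * phi(f) with phi(t) = 1/(1 - t), so
[x^n] f = (1/n) [t^(n-1)] phi(t)^n = (1/n) [t^(n-1)] (1 - t)^(-n) = (1/n) C(2n - 2, n - 1) = C_{n-1}.
For n = 7: C_6 = C(12, 6) / 7 = 924/7 = 132 = 132.

132


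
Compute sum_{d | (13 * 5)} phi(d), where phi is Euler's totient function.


First, 13 * 5 = 65. One classical identity is sum_{d | n} phi(d) = n (each k in [1, n] has a unique gcd with n, and among the k's with gcd(k, n) = n/d there are phi(d) of them). So the sum equals 65. We also verify directly:
Divisors of 65: 1, 5, 13, 65.
phi values: 1, 4, 12, 48.
Sum = 65.

65


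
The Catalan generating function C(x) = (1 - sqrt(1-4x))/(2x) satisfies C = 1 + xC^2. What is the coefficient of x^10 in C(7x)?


Substituting x -> 7x scales the n-th coefficient by 7^n, so [x^10] C(7x) = 7^10 * C_10.
C_10 = C(2*10, 10)/(11) = 184756/11 = 16796.
So 7^10 * 16796 = 282475249 * 16796 = 4744454282204.

4744454282204


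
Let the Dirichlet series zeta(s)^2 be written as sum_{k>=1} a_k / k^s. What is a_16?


The Dirichlet convolution of the constant function 1 with itself gives (1 * 1)(k) = sum_{d | k} 1 = d(k), the number of positive divisors of k.
Since zeta(s) = sum_{k>=1} 1/k^s, we have zeta(s)^2 = sum_{k>=1} d(k)/k^s, so a_k = d(k).
For k = 16: the divisors are 1, 2, 4, 8, 16.
Count = 5.

5


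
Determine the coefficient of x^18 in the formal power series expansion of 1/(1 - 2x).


The geometric series identity gives 1/(1 - c x) = sum_{k>=0} c^k x^k, so the coefficient of x^k is c^k.
Here c = 2 and k = 18.
Computing: 2^18 = 262144

262144


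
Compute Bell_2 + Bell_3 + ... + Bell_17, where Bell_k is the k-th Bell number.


Recall Bell_k counts set partitions of a k-set (with Bell_0 = 1 by convention).
Bell_2 through Bell_17: 2, 5, 15, 52, 203, 877, 4140, 21147, 115975, 678570, 4213597, 27644437, 190899322, 1382958545, 10480142147, 82864869804
Sum = 2 + 5 + 15 + 52 + 203 + 877 + 4140 + 21147 + 115975 + 678570 + 4213597 + 27644437 + 190899322 + 1382958545 + 10480142147 + 82864869804 = 94951548838.

94951548838


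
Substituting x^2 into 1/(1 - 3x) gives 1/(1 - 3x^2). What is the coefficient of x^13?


Since 1/(1 - 3x^2) only has even powers of x,
the coefficient of x^13 (odd) is 0.

0


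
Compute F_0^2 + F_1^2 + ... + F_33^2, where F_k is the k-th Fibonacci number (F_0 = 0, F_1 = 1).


There is a standard identity sum_{k=0}^{N} F_k^2 = F_N * F_{N+1} (proved inductively from the telescoping relation F_k^2 = F_k F_{k+1} - F_{k-1} F_k). Then
sum_{k=0}^{33} F_k^2 = F_33 F_34 - F_0 F_0.
Computing: F_33 = 3524578, F_34 = 5702887.
Sum = 3524578 * 5702887 = 20100270056686.

20100270056686


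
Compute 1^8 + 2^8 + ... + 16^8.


This power sum has a closed form given by Faulhaber's formula
sum_{k=1}^{m} k^p = (1 / (p + 1)) * sum_{j=0}^{p} C(p + 1, j) B_j m^(p + 1 - j),
but for small m direct computation is fastest:
1 + 256 + 6561 + 65536 + 390625 + 1679616 + 5764801 + 16777216 + 43046721 + 100000000 + 214358881 + 429981696 + 815730721 + 1475789056 + 2562890625 + 4294967296 = 9961449608.

9961449608


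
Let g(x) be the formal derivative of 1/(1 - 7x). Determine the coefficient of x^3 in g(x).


Differentiate termwise: d/dx sum_{k>=0} 7^k x^k = sum_{k>=1} k 7^k x^(k-1) = sum_{j>=0} (j+1) 7^(j+1) x^j.
Equivalently, d/dx [1/(1 - 7x)] = 7/(1 - 7x)^2.
For j = 3: 4 * 7^4 = 4 * 2401 = 9604.

9604


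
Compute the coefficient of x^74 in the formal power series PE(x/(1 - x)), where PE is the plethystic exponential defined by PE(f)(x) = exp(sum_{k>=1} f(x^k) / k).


For f(x) = x/(1 - x) we have
sum_{k>=1} f(x^k) / k = sum_{k>=1} (1/k) * x^k / (1 - x^k) = sum_{k, m >= 1} x^(k m) / k,
which after exponentiating simplifies to
PE(x/(1 - x)) = prod_{k>=1} 1 / (1 - x^k).
This is the generating function for the partition function p(n), so the coefficient of x^74 is p(74).
Computing p(74) by dynamic programming over parts 1, 2, ..., 74: p(74) = 7089500.

7089500


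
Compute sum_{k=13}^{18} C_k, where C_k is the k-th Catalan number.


C_13 through C_18: 742900, 2674440, 9694845, 35357670, 129644790, 477638700
Sum = 742900 + 2674440 + 9694845 + 35357670 + 129644790 + 477638700
= 655753345

655753345


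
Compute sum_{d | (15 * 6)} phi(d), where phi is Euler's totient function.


First, 15 * 6 = 90. One classical identity is sum_{d | n} phi(d) = n (each k in [1, n] has a unique gcd with n, and among the k's with gcd(k, n) = n/d there are phi(d) of them). So the sum equals 90. We also verify directly:
Divisors of 90: 1, 2, 3, 5, 6, 9, 10, 15, 18, 30, 45, 90.
phi values: 1, 1, 2, 4, 2, 6, 4, 8, 6, 8, 24, 24.
Sum = 90.

90


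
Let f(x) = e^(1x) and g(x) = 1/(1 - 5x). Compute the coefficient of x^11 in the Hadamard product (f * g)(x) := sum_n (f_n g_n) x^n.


Expanding: f_k = 1^k/k! (from e^(1x)) and g_k = 5^k (from 1/(1 - 5x)). So the Hadamard coefficient (f * g)_k = 1^k 5^k / k! = (5)^k / k!.
For k = 11: 5^11/11! = 48828125/39916800 = 1953125/1596672.

1953125/1596672


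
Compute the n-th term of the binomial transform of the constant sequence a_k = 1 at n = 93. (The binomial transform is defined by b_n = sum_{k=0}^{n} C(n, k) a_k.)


With a_k = 1 for all k, b_n = sum_{k=0}^{n} C(n, k) = 2^n by the binomial theorem.
For n = 93: 2^93 = 9903520314283042199192993792.

9903520314283042199192993792


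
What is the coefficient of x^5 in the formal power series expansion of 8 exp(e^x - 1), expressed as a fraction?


exp(e^x - 1) is the exponential generating function for the Bell numbers Bell_k: exp(e^x - 1) = sum_{k>=0} Bell_k x^k / k!.
So the coefficient of x^5 in 8 exp(e^x - 1) is 8 Bell_5 / 5!.
Computing: Bell_5 = 52 and 5! = 120, giving
8 * 52/120 = 52/15.

52/15


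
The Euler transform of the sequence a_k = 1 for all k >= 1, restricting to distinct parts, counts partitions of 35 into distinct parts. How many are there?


Partitions of 35 into distinct parts can be computed via generating function.
Product (1+x)(1+x^2)(1+x^3)...
The coefficient of x^35 = 585

585


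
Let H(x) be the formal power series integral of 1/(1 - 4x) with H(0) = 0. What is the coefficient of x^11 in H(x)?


1/(1 - 4x) = sum_{k>=0} 4^k x^k. Integrating termwise with H(0) = 0:
H(x) = sum_{k>=0} 4^k x^(k+1) / (k+1) = sum_{m>=1} 4^(m-1) x^m / m.
For m = 11: 4^10/11 = 1048576/11 = 1048576/11.

1048576/11


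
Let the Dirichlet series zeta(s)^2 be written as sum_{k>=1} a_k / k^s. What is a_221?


The Dirichlet convolution of the constant function 1 with itself gives (1 * 1)(k) = sum_{d | k} 1 = d(k), the number of positive divisors of k.
Since zeta(s) = sum_{k>=1} 1/k^s, we have zeta(s)^2 = sum_{k>=1} d(k)/k^s, so a_k = d(k).
For k = 221: the divisors are 1, 13, 17, 221.
Count = 4.

4


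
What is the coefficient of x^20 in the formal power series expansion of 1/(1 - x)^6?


The negative binomial / multiset identity is
1/(1 - x)^r = sum_{k>=0} C(k + r - 1, r - 1) x^k.
Here r = 6 and k = 20, so the coefficient is
C(20 + 5, 5) = C(25, 5)
= 53130

53130


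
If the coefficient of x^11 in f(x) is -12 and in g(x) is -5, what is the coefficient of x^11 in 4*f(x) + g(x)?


Scalar multiplication scales coefficients: 4 * -12 = -48.
Then add the g coefficient: -48 + -5
= -53

-53


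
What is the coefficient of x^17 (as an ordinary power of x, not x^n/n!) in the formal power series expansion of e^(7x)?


The exponential series is e^y = sum_{k>=0} y^k / k!. Substituting y = 7x gives
e^(7x) = sum_{k>=0} 7^k x^k / k!.
So the coefficient of x^n is a^n/n! with a = 7, n = 17:
7^17 / 17! = 232630513987207/355687428096000 = 4747561509943/7258927104000

4747561509943/7258927104000


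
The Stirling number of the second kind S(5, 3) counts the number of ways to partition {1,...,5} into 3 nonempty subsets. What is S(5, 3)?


Using the explicit formula S(n,k) = (1/k!) sum_{j=0}^{k} (-1)^(k-j) C(k,j) j^n:
S(5, 3) = 25
Equivalently, S(n,k) is n! times the coefficient of x^n in the EGF (e^x - 1)^k / k!.

25


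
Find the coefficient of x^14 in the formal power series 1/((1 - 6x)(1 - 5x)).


By partial fractions or Cauchy convolution:
The coefficient equals sum_{k=0}^{14} 6^k * 5^(14-k).
= 439667406451

439667406451


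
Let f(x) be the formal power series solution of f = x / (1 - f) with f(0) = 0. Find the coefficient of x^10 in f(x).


Apply Lagrange inversion: f = x * phi(f) with phi(t) = 1/(1 - t), so
[x^n] f = (1/n) [t^(n-1)] phi(t)^n = (1/n) [t^(n-1)] (1 - t)^(-n) = (1/n) C(2n - 2, n - 1) = C_{n-1}.
For n = 10: C_9 = C(18, 9) / 10 = 48620/10 = 4862 = 4862.

4862


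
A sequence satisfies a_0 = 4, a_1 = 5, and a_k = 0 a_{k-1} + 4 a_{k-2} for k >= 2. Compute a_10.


The characteristic equation is t^2 - 0 t - 4 = 0, with roots r_1 = 2 and r_2 = -2 (so c_1 = r_1 + r_2, c_2 = -r_1 r_2 as required).
One can use the closed form a_n = A r_1^n + B r_2^n, but direct iteration is more reliable:
a_0 = 4, a_1 = 5, a_2 = 16, a_3 = 20, a_4 = 64, a_5 = 80, a_6 = 256, a_7 = 320, a_8 = 1024, a_9 = 1280, a_10 = 4096.
So a_10 = 4096.

4096


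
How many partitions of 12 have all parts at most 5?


Using the generating function (1-x)^(-1)(1-x^2)^(-1)...(1-x^5)^(-1),
the coefficient of x^12 counts these restricted partitions.
Result = 47

47


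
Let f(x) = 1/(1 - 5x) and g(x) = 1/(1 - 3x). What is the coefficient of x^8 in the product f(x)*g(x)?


The coefficient of x^n in f*g is the Cauchy product: sum_{k=0}^{n} a^k * b^(n-k).
With a=5, b=3, n=8:
sum_{k=0}^{8} 5^k * 3^(8-k)
= 966721

966721


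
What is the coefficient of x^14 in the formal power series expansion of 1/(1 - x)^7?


The expansion 1/(1 - x)^r = sum_{k>=0} C(k + r - 1, r - 1) x^k follows from the multiset / negative-binomial theorem (or from repeated differentiation of the geometric series).
For r = 7 and k = 14:
C(20, 6) = 2432902008176640000 / (720 * 87178291200) = 38760.

38760


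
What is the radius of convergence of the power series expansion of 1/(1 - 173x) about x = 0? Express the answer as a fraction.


Expanding 1/(1 - 173x) = sum_{k>=0} 173^k x^k, the series converges when |173x| < 1, i.e., |x| < 1/173.
So the radius of convergence is 1/173 = 1/173.

1/173


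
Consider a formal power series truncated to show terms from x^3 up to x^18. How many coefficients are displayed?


From x^3 to x^18 inclusive, the count is 18 - 3 + 1 = 16.

16


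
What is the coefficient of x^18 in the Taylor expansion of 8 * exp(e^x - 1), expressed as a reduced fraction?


exp(e^x - 1) = sum_{k>=0} Bell_k x^k / k!, where Bell_k is the k-th Bell number.
So the coefficient of x^18 is 8 * Bell_18 / 18!.
Computing: Bell_18 = 682076806159 and 18! = 6402373705728000, giving
8 * 682076806159/6402373705728000 = 97439543737/114328101888000.

97439543737/114328101888000


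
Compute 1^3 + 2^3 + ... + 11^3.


This power sum has a closed form given by Faulhaber's formula
sum_{k=1}^{m} k^p = (1 / (p + 1)) * sum_{j=0}^{p} C(p + 1, j) B_j m^(p + 1 - j),
but for small m direct computation is fastest:
1 + 8 + 27 + 64 + 125 + 216 + 343 + 512 + 729 + 1000 + 1331 = 4356.

4356


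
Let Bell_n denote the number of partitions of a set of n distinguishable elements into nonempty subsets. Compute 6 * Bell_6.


Bell_6 can be computed from the Bell triangle or from Dobinski's identity Bell_n = (1/e) * sum_{k>=0} k^n / k!.
Computing Bell_6 = 203.
Then 6 * 203 = 1218.

1218


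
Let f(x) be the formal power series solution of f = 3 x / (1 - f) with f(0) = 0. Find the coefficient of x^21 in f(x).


Apply Lagrange inversion: f = 3 x * phi(f) with phi(t) = 1/(1 - t), so
[x^n] f = 3^n * (1/n) [t^(n-1)] phi(t)^n = 3^n * (1/n) [t^(n-1)] (1 - t)^(-n) = 3^n * (1/n) C(2n - 2, n - 1) = 3^n * C_{n-1}.
For n = 21: C_20 = C(40, 20) / 21 = 137846528820/21 = 6564120420.
With the 3^21 = 10460353203 factor, the coefficient is 10460353203 * 6564120420 = 68663018060224705260.

68663018060224705260


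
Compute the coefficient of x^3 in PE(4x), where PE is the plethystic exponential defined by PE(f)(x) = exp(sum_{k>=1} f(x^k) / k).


With f(x) = 4x, the exponent is sum_{k>=1} 4 x^k / k = 4 * (-ln(1 - x)). Exponentiating:
PE(4x) = exp(-4 ln(1 - x)) = 1/(1 - x)^4.
By the negative binomial expansion, [x^n] 1/(1 - x)^4 = C(n + 3, 3).
For n = 3: C(6, 3) = 20.

20


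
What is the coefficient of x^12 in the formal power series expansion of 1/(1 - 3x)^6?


The general identity 1/(1 - c x)^r = sum_{k>=0} c^k C(k + r - 1, r - 1) x^k follows by substituting y = c x into 1/(1 - y)^r = sum_{k>=0} C(k + r - 1, r - 1) y^k.
For c = 3, r = 6, k = 12:
3^12 * C(17, 5) = 531441 * 6188 = 3288556908.

3288556908


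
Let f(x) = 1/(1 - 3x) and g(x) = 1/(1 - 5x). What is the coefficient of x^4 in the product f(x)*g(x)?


The coefficient of x^n in f*g is the Cauchy product: sum_{k=0}^{n} a^k * b^(n-k).
With a=3, b=5, n=4:
sum_{k=0}^{4} 3^k * 5^(4-k)
= 1441

1441


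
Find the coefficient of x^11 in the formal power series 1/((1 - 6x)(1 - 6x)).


By partial fractions or Cauchy convolution:
The coefficient equals sum_{k=0}^{11} 6^k * 6^(11-k).
= 4353564672

4353564672


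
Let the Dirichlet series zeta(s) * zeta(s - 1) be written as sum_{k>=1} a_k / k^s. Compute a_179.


Convolution gives a_k = sum_{d | k} d * 1 = sum_{d | k} d = sigma(k), the sum of positive divisors of k.
For k = 179, the divisors are 1, 179, so
sigma(179) = 1 + 179 = 180.

180


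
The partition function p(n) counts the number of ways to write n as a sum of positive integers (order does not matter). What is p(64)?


Using the generating function prod_{k>=1} 1/(1-x^k), we compute p(64).
By dynamic programming over parts 1 through 64:
p(64) = 1741630

1741630


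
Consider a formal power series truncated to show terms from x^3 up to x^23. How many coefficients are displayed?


From x^3 to x^23 inclusive, the count is 23 - 3 + 1 = 21.

21


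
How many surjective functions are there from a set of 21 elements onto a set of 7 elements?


By inclusion-exclusion on which target elements are missed, the number of surjections from an n-set onto a k-set is
surj(n, k) = sum_{j=0}^{k} (-1)^j C(k, j) (k - j)^n.
Equivalently surj(n, k) = k! * S(n, k), where S(n, k) is the Stirling number of the second kind.
For n = 21, k = 7:
S(21, 7) = 82310957214948, so
surj = 7! * 82310957214948 = 5040 * 82310957214948 = 414847224363337920.

414847224363337920


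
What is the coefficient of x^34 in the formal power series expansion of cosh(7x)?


The Maclaurin series is cosh(t) = sum_{m>=0} t^(2m) / (2m)!, so substituting t = 7x, only even powers of x are nonzero, with coefficient of x^(2m) equal to 7^(2m) / (2m)!.
For x^34 the coefficient is 7^34/34! = 54116956037952111668959660849/295232799039604140847618609643520000000 = 22539340290692258087863249/122962431919868446833660395520000000.

22539340290692258087863249/122962431919868446833660395520000000


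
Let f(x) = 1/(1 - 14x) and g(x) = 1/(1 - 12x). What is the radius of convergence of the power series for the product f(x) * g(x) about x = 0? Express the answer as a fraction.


The radius of 1/(1 - 14x) is 1/14 (nearest singularity at x = 1/14), and the radius of 1/(1 - 12x) is 1/12.
The product f(x)*g(x) = 1/((1 - 14x)(1 - 12x)) has singularities at both 1/14 and 1/12, so its radius of convergence is the distance to the nearest one:
min(1/14, 1/12) = 1/14.

1/14


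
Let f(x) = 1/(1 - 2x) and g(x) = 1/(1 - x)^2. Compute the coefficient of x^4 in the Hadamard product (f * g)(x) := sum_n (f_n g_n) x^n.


f has coefficients f_k = 2^k. For g = 1/(1 - x)^2 the coefficient is g_k = C(k + 1, 1) = k + 1. The Hadamard coefficient is (f * g)_k = 2^k * (k + 1).
For k = 4: 2^4 * 5 = 16 * 5 = 80.

80


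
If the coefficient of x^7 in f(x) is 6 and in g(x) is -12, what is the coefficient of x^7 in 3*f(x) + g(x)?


Scalar multiplication scales coefficients: 3 * 6 = 18.
Then add the g coefficient: 18 + -12
= 6

6


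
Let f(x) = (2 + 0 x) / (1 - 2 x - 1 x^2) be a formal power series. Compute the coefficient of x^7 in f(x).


Write f(x) = sum_{k>=0} a_k x^k. Multiplying both sides by 1 - 2 x - 1 x^2 gives
(1 - 2 x - 1 x^2) sum_{k>=0} a_k x^k = 2 + 0 x.
Matching coefficients:
 x^0: a_0 = 2
 x^1: a_1 - 2 a_0 = 0  =>  a_1 = 2*2 + 0 = 4
 x^k (k >= 2): a_k = 2 a_{k-1} + 1 a_{k-2}.
Iterating: a_2 = 10, a_3 = 24, a_4 = 58, a_5 = 140, a_6 = 338, a_7 = 816.
So the coefficient of x^7 is 816.

816


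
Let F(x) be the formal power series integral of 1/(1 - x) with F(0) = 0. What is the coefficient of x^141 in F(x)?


1/(1 - x) = sum_{k>=0} x^k. Integrating termwise and using F(0) = 0 gives
F(x) = sum_{k>=0} x^(k+1) / (k+1) = sum_{m>=1} x^m / m = -ln(1 - x).
So the coefficient of x^141 is 1/141 = 1/141.

1/141


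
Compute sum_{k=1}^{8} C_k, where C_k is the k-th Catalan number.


C_1 through C_8: 1, 2, 5, 14, 42, 132, 429, 1430
Sum = 1 + 2 + 5 + 14 + 42 + 132 + 429 + 1430
= 2055

2055


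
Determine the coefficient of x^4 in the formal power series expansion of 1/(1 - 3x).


The geometric series identity gives 1/(1 - c x) = sum_{k>=0} c^k x^k, so the coefficient of x^k is c^k.
Here c = 3 and k = 4.
Computing: 3^4 = 81

81


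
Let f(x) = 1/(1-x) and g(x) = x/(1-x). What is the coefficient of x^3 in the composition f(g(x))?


First simplify the composition: f(g(x)) = 1/(1 - x/(1-x)) = (1-x)/((1-x) - x) = (1-x)/(1-2x).
Now extract the coefficient. Write (1-x)/(1-2x) = 1/(1-2x) - x/(1-2x).
The coefficient of x^n in 1/(1-2x) is 2^n, and in x/(1-2x) is 2^(n-1) (for n >= 1).
So the coefficient of x^3 is 2^3 - 2^2 = 8 - 4 = 4.

4


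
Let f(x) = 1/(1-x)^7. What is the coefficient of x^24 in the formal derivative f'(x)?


Differentiate: d/dx [ 1/(1-x)^r ] = r / (1-x)^(r+1).
Here r = 7, so f'(x) = 7 / (1-x)^8.
The expansion of 1/(1-x)^(r+1) has coefficient of x^n equal to C(n+r, r).
So the coefficient of x^24 in f'(x) is
7 * C(31, 7) = 7 * 2629575 = 18407025

18407025


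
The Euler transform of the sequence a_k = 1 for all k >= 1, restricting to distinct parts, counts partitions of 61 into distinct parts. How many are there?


Partitions of 61 into distinct parts can be computed via generating function.
Product (1+x)(1+x^2)(1+x^3)...
The coefficient of x^61 = 12076

12076


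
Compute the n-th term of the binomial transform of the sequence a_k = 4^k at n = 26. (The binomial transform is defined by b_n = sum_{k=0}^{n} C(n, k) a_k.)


With a_k = 4^k, b_n = sum_{k=0}^{n} C(n, k) 4^k = (1 + 4)^n by the binomial theorem.
For n = 26: (1 + 4)^26 = 5^26 = 1490116119384765625.

1490116119384765625


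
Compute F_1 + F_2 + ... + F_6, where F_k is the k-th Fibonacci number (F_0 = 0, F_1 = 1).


Use the identity sum_{k=0}^{N} F_k = F_{N+2} - 1 (which follows from F_{k+2} - F_{k+1} = F_k). Then
sum_{k=1}^{6} F_k = (F_{8} - 1) - (F_{2} - 1) = F_{8} - F_{2}.
Computing: F_{8} = 21, F_{2} = 1, so
Sum = 21 - 1 = 20.

20


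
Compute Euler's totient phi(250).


phi(n) counts integers in [1, n] coprime to n. Using the multiplicative formula phi(n) = n * prod_{p | n} (1 - 1/p):
250 = 2 * 5^3, so
phi(250) = 250 * (1 - 1/2) * (1 - 1/5) = 100.

100


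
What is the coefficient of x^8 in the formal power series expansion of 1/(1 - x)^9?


The negative binomial / multiset identity is
1/(1 - x)^r = sum_{k>=0} C(k + r - 1, r - 1) x^k.
Here r = 9 and k = 8, so the coefficient is
C(8 + 8, 8) = C(16, 8)
= 12870

12870


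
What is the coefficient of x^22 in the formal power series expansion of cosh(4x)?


The Maclaurin series is cosh(t) = sum_{m>=0} t^(2m) / (2m)!, so substituting t = 4x, only even powers of x are nonzero, with coefficient of x^(2m) equal to 4^(2m) / (2m)!.
For x^22 the coefficient is 4^22/22! = 17592186044416/1124000727777607680000 = 33554432/2143861251406875.

33554432/2143861251406875


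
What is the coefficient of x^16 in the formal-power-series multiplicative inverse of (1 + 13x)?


The inverse is 1/(1 + 13x). Apply the geometric identity 1/(1 - y) = sum_{k>=0} y^k with y = -13x:
1/(1 + 13x) = sum_{k>=0} (-13)^k x^k.
So the coefficient of x^16 is (-13)^16 = 665416609183179841.

665416609183179841


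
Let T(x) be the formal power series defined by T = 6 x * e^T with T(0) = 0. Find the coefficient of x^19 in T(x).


Apply the Lagrange inversion formula: if T = 6 x * phi(T) with phi(t) = e^t, then
[x^n] T = 6^n * (1/n) [t^(n-1)] phi(t)^n = 6^n * (1/n) [t^(n-1)] e^(n t) = 6^n * (1/n) * n^(n-1) / (n-1)! = 6^n * n^(n-1) / n!.
When c = 1 this is the Cayley count of rooted labeled trees on n vertices, divided by n!.
For n = 19: 6^19 * 19^18 / 19! = 609359740010496 * 104127350297911241532841/121645100408832000 = 7766672725568034822660288264/14889875.

7766672725568034822660288264/14889875


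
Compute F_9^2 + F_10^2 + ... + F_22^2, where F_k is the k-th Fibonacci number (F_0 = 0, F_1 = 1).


There is a standard identity sum_{k=0}^{N} F_k^2 = F_N * F_{N+1} (proved inductively from the telescoping relation F_k^2 = F_k F_{k+1} - F_{k-1} F_k). Then
sum_{k=9}^{22} F_k^2 = F_22 F_23 - F_8 F_9.
Computing: F_22 = 17711, F_23 = 28657, F_8 = 21, F_9 = 34.
Sum = 17711 * 28657 - 21 * 34 = 507543413.

507543413


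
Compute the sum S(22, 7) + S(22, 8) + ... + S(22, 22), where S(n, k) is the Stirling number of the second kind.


By definition, S(n, k) counts partitions of an n-set into exactly k nonempty blocks.
Computing row n = 22 for k = 7..22:
S(22, k): 602762379967440, 1142399079991620, 1241963303533920, 835143799377954, 366282500870286, 108823356051137, 22496861868481, 3295165281331, 345615943200, 26046574004, 1404142047, 53374629, 1389850, 23485, 231, 1
Sum = 4323539568389616.

4323539568389616


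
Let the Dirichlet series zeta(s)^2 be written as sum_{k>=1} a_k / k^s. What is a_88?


The Dirichlet convolution of the constant function 1 with itself gives (1 * 1)(k) = sum_{d | k} 1 = d(k), the number of positive divisors of k.
Since zeta(s) = sum_{k>=1} 1/k^s, we have zeta(s)^2 = sum_{k>=1} d(k)/k^s, so a_k = d(k).
For k = 88: the divisors are 1, 2, 4, 8, 11, 22, 44, 88.
Count = 8.

8


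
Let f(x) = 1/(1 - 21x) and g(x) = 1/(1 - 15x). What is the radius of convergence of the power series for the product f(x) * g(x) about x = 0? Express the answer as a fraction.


The radius of 1/(1 - 21x) is 1/21 (nearest singularity at x = 1/21), and the radius of 1/(1 - 15x) is 1/15.
The product f(x)*g(x) = 1/((1 - 21x)(1 - 15x)) has singularities at both 1/21 and 1/15, so its radius of convergence is the distance to the nearest one:
min(1/21, 1/15) = 1/21.

1/21


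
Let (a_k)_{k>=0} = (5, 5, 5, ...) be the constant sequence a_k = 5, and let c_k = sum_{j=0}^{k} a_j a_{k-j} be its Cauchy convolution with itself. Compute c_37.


Since a_j = 5 for all j >= 0, the convolution sum becomes
c_k = sum_{j=0}^{k} 5 * 5 = 25 * (k + 1).
Equivalently, the generating function of (a_k) is 5/(1 - x) and its square is 25/(1 - x)^2 = sum_{k>=0} 25(k + 1) x^k.
For k = 37: 25 * 38 = 950.

950


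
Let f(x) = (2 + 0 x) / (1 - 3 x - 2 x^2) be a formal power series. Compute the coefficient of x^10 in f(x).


Write f(x) = sum_{k>=0} a_k x^k. Multiplying both sides by 1 - 3 x - 2 x^2 gives
(1 - 3 x - 2 x^2) sum_{k>=0} a_k x^k = 2 + 0 x.
Matching coefficients:
 x^0: a_0 = 2
 x^1: a_1 - 3 a_0 = 0  =>  a_1 = 3*2 + 0 = 6
 x^k (k >= 2): a_k = 3 a_{k-1} + 2 a_{k-2}.
Iterating: a_2 = 22, a_3 = 78, a_4 = 278, a_5 = 990, a_6 = 3526, a_7 = 12558, a_8 = 44726, a_9 = 159294, a_10 = 567334.
So the coefficient of x^10 is 567334.

567334


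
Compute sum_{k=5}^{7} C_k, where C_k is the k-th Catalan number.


C_5 through C_7: 42, 132, 429
Sum = 42 + 132 + 429
= 603

603


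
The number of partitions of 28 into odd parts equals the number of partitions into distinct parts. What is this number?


Computing partitions of 28 into odd parts (1, 3, 5, ...):
Using the generating function prod_{k>=0} 1/(1-x^(2k+1)),
the count is 222

222


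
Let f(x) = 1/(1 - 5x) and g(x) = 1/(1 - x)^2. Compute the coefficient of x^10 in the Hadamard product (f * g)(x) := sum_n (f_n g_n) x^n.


f has coefficients f_k = 5^k. For g = 1/(1 - x)^2 the coefficient is g_k = C(k + 1, 1) = k + 1. The Hadamard coefficient is (f * g)_k = 5^k * (k + 1).
For k = 10: 5^10 * 11 = 9765625 * 11 = 107421875.

107421875


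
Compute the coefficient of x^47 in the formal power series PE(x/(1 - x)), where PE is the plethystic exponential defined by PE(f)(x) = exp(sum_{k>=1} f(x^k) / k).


For f(x) = x/(1 - x) we have
sum_{k>=1} f(x^k) / k = sum_{k>=1} (1/k) * x^k / (1 - x^k) = sum_{k, m >= 1} x^(k m) / k,
which after exponentiating simplifies to
PE(x/(1 - x)) = prod_{k>=1} 1 / (1 - x^k).
This is the generating function for the partition function p(n), so the coefficient of x^47 is p(47).
Computing p(47) by dynamic programming over parts 1, 2, ..., 47: p(47) = 124754.

124754


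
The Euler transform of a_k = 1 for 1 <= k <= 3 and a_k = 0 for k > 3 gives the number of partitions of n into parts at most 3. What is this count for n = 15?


Partitions of 15 into parts at most 3:
Using generating function (1-x)^(-1)(1-x^2)^(-1)(1-x^3)^(-1),
the coefficient of x^15 = 27

27


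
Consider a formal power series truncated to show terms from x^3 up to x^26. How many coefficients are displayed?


From x^3 to x^26 inclusive, the count is 26 - 3 + 1 = 24.

24


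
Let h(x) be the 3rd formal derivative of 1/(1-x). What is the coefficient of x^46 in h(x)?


Differentiating 3 times: d^3/dx^3 [1/(1-x)] = 3!/(1-x)^4.
The expansion 1/(1-x)^4 = sum_{k>=0} C(k+3, 3) x^k, so the coefficient of x^n in 3!/(1-x)^4 is 3! * C(n+3, 3).
For n = 46: 6 * C(49, 3) = 6 * 18424 = 110544

110544


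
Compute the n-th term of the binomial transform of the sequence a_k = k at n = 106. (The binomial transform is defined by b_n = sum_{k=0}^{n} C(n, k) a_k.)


With a_k = k, b_n = sum_{k=0}^{n} C(n, k) k. Using k * C(n, k) = n * C(n-1, k-1) gives b_n = n * sum_{k>=1} C(n-1, k-1) = n * 2^(n-1).
For n = 106: 106 * 2^105 = 106 * 40564819207303340847894502572032 = 4299870835974154129876817272635392.

4299870835974154129876817272635392


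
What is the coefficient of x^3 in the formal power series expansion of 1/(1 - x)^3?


The expansion 1/(1 - x)^r = sum_{k>=0} C(k + r - 1, r - 1) x^k follows from the multiset / negative-binomial theorem (or from repeated differentiation of the geometric series).
For r = 3 and k = 3:
C(5, 2) = 120 / (2 * 6) = 10.

10


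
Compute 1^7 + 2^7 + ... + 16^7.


This power sum has a closed form given by Faulhaber's formula
sum_{k=1}^{m} k^p = (1 / (p + 1)) * sum_{j=0}^{p} C(p + 1, j) B_j m^(p + 1 - j),
but for small m direct computation is fastest:
1 + 128 + 2187 + 16384 + 78125 + 279936 + 823543 + 2097152 + 4782969 + 10000000 + 19487171 + 35831808 + 62748517 + 105413504 + 170859375 + 268435456 = 680856256.

680856256


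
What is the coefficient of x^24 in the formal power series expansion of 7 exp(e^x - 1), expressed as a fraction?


exp(e^x - 1) is the exponential generating function for the Bell numbers Bell_k: exp(e^x - 1) = sum_{k>=0} Bell_k x^k / k!.
So the coefficient of x^24 in 7 exp(e^x - 1) is 7 Bell_24 / 24!.
Computing: Bell_24 = 445958869294805289 and 24! = 620448401733239439360000, giving
7 * 445958869294805289/620448401733239439360000 = 148652956431601763/29545161987297116160000.

148652956431601763/29545161987297116160000


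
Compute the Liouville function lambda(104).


The Liouville function is lambda(k) = (-1)^Omega(k), where Omega(k) counts the prime factors of k with multiplicity.
Factoring: 104 = 2 * 2 * 2 * 13, so Omega(104) = 4.
lambda(104) = (-1)^4 = 1.

1


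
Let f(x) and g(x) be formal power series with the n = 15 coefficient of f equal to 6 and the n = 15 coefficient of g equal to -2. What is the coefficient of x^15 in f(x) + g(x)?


Addition of formal power series is termwise.
The coefficient of x^15 in f + g = 6 + -2
= 4

4


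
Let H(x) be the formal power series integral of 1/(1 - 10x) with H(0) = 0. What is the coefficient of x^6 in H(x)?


1/(1 - 10x) = sum_{k>=0} 10^k x^k. Integrating termwise with H(0) = 0:
H(x) = sum_{k>=0} 10^k x^(k+1) / (k+1) = sum_{m>=1} 10^(m-1) x^m / m.
For m = 6: 10^5/6 = 100000/6 = 50000/3.

50000/3


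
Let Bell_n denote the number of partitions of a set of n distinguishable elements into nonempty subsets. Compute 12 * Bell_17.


Bell_17 can be computed from the Bell triangle or from Dobinski's identity Bell_n = (1/e) * sum_{k>=0} k^n / k!.
Computing Bell_17 = 82864869804.
Then 12 * 82864869804 = 994378437648.

994378437648


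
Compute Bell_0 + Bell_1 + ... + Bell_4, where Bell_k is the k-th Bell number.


Recall Bell_k counts set partitions of a k-set (with Bell_0 = 1 by convention).
Bell_0 through Bell_4: 1, 1, 2, 5, 15
Sum = 1 + 1 + 2 + 5 + 15 = 24.

24


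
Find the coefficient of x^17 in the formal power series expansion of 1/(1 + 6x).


Write 1/(1 + c x) = 1/(1 - (-c) x) and apply the geometric-series identity
1/(1 - y) = sum_{k>=0} y^k to get 1/(1 + c x) = sum_{k>=0} (-c)^k x^k.
So the coefficient of x^k is (-c)^k = (-1)^k * c^k.
Here c = 6 and k = 17:
(-6)^17 = -1 * 16926659444736 = -16926659444736

-16926659444736


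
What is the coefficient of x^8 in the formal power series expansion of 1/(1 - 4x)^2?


The general identity 1/(1 - c x)^r = sum_{k>=0} c^k C(k + r - 1, r - 1) x^k follows by substituting y = c x into 1/(1 - y)^r = sum_{k>=0} C(k + r - 1, r - 1) y^k.
For c = 4, r = 2, k = 8:
4^8 * C(9, 1) = 65536 * 9 = 589824.

589824


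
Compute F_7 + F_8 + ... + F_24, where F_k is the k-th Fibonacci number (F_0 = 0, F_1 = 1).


Use the identity sum_{k=0}^{N} F_k = F_{N+2} - 1 (which follows from F_{k+2} - F_{k+1} = F_k). Then
sum_{k=7}^{24} F_k = (F_{26} - 1) - (F_{8} - 1) = F_{26} - F_{8}.
Computing: F_{26} = 121393, F_{8} = 21, so
Sum = 121393 - 21 = 121372.

121372


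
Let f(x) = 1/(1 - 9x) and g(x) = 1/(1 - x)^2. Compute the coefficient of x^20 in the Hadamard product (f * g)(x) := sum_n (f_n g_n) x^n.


f has coefficients f_k = 9^k. For g = 1/(1 - x)^2 the coefficient is g_k = C(k + 1, 1) = k + 1. The Hadamard coefficient is (f * g)_k = 9^k * (k + 1).
For k = 20: 9^20 * 21 = 12157665459056928801 * 21 = 255310974640195504821.

255310974640195504821


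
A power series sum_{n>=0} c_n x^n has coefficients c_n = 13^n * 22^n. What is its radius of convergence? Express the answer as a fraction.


By the root test (Cauchy-Hadamard), the radius is R = 1 / limsup_n |c_n|^(1/n).
Here |c_n|^(1/n) = (13^n * 22^n)^(1/n) = 13 * 22 = 286 for all n.
So R = 1/286 = 1/286.

1/286


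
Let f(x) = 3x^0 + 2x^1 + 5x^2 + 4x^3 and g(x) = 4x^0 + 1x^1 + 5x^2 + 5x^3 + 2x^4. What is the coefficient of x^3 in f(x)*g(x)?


Cauchy product at x^3:
3*5 + 2*5 + 5*1 + 4*4
= 46

46


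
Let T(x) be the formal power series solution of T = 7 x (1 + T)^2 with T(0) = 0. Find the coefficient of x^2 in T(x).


Apply the Lagrange inversion formula: if T = 7 x * phi(T) with phi(t) = (1 + t)^2, then [x^n] T = 7^n * (1/n) [t^(n-1)] phi(t)^n = 7^n * (1/n) [t^(n-1)] (1 + t)^(2n) = 7^n * (1/n) C(2n, n-1).
Using the identity C(2n, n-1) = C(2n, n) * n / (n+1), the unscaled factor equals C(2n, n) / (n+1) = C_n, the n-th Catalan number.
For n = 2: C_2 = C(4, 2) / 3 = 6/3 = 2.
With the 7^2 = 49 factor, the coefficient is 49 * 2 = 98.

98


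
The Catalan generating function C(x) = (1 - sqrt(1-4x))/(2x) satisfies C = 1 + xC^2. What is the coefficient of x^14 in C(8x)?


Substituting x -> 8x scales the n-th coefficient by 8^n, so [x^14] C(8x) = 8^14 * C_14.
C_14 = C(2*14, 14)/(15) = 40116600/15 = 2674440.
So 8^14 * 2674440 = 4398046511104 * 2674440 = 11762311511156981760.

11762311511156981760


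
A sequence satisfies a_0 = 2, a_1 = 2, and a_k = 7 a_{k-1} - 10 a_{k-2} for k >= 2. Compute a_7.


The characteristic equation is t^2 - 7 t + 10 = 0, with roots r_1 = 5 and r_2 = 2 (so c_1 = r_1 + r_2, c_2 = -r_1 r_2 as required).
One can use the closed form a_n = A r_1^n + B r_2^n, but direct iteration is more reliable:
a_0 = 2, a_1 = 2, a_2 = -6, a_3 = -62, a_4 = -374, a_5 = -1998, a_6 = -10246, a_7 = -51742.
So a_7 = -51742.

-51742


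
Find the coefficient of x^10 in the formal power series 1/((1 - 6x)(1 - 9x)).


By partial fractions or Cauchy convolution:
The coefficient equals sum_{k=0}^{10} 6^k * 9^(10-k).
= 10339420851

10339420851


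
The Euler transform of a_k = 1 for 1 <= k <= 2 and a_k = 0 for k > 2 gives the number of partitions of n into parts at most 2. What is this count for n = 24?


Partitions of 24 into parts at most 2:
Using generating function (1-x)^(-1)(1-x^2)^(-1),
the coefficient of x^24 = 13

13


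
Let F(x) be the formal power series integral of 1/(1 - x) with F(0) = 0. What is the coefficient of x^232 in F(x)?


1/(1 - x) = sum_{k>=0} x^k. Integrating termwise and using F(0) = 0 gives
F(x) = sum_{k>=0} x^(k+1) / (k+1) = sum_{m>=1} x^m / m = -ln(1 - x).
So the coefficient of x^232 is 1/232 = 1/232.

1/232


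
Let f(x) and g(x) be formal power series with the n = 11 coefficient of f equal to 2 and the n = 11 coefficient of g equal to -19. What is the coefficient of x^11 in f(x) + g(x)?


Addition of formal power series is termwise.
The coefficient of x^11 in f + g = 2 + -19
= -17

-17


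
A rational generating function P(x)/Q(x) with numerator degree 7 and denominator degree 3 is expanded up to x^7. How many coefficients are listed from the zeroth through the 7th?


Expanding up to x^7 gives the coefficients for x^0, x^1, ..., x^7.
That is 7 + 1 = 8 coefficients in total.

8


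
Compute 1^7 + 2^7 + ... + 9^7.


This power sum has a closed form given by Faulhaber's formula
sum_{k=1}^{m} k^p = (1 / (p + 1)) * sum_{j=0}^{p} C(p + 1, j) B_j m^(p + 1 - j),
but for small m direct computation is fastest:
1 + 128 + 2187 + 16384 + 78125 + 279936 + 823543 + 2097152 + 4782969 = 8080425.

8080425


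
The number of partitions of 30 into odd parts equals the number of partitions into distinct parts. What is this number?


Computing partitions of 30 into odd parts (1, 3, 5, ...):
Using the generating function prod_{k>=0} 1/(1-x^(2k+1)),
the count is 296

296


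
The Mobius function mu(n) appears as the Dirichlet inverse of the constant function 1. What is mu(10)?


10 = 2 * 5 (all distinct primes).
mu(10) = (-1)^2 = 1

1


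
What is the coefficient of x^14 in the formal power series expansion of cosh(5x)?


The Maclaurin series is cosh(t) = sum_{m>=0} t^(2m) / (2m)!, so substituting t = 5x, only even powers of x are nonzero, with coefficient of x^(2m) equal to 5^(2m) / (2m)!.
For x^14 the coefficient is 5^14/14! = 6103515625/87178291200 = 244140625/3487131648.

244140625/3487131648


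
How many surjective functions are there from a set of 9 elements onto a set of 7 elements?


By inclusion-exclusion on which target elements are missed, the number of surjections from an n-set onto a k-set is
surj(n, k) = sum_{j=0}^{k} (-1)^j C(k, j) (k - j)^n.
Equivalently surj(n, k) = k! * S(n, k), where S(n, k) is the Stirling number of the second kind.
For n = 9, k = 7:
S(9, 7) = 462, so
surj = 7! * 462 = 5040 * 462 = 2328480.

2328480


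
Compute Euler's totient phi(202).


phi(n) counts integers in [1, n] coprime to n. Using the multiplicative formula phi(n) = n * prod_{p | n} (1 - 1/p):
202 = 2 * 101, so
phi(202) = 202 * (1 - 1/2) * (1 - 1/101) = 100.

100


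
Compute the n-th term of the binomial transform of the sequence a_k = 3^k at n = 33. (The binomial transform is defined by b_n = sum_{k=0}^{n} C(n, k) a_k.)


With a_k = 3^k, b_n = sum_{k=0}^{n} C(n, k) 3^k = (1 + 3)^n by the binomial theorem.
For n = 33: (1 + 3)^33 = 4^33 = 73786976294838206464.

73786976294838206464


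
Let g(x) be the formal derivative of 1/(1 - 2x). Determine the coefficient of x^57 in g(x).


Differentiate termwise: d/dx sum_{k>=0} 2^k x^k = sum_{k>=1} k 2^k x^(k-1) = sum_{j>=0} (j+1) 2^(j+1) x^j.
Equivalently, d/dx [1/(1 - 2x)] = 2/(1 - 2x)^2.
For j = 57: 58 * 2^58 = 58 * 288230376151711744 = 16717361816799281152.

16717361816799281152


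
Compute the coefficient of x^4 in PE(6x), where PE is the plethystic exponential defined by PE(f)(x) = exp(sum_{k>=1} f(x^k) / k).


With f(x) = 6x, the exponent is sum_{k>=1} 6 x^k / k = 6 * (-ln(1 - x)). Exponentiating:
PE(6x) = exp(-6 ln(1 - x)) = 1/(1 - x)^6.
By the negative binomial expansion, [x^n] 1/(1 - x)^6 = C(n + 5, 5).
For n = 4: C(9, 5) = 126.

126


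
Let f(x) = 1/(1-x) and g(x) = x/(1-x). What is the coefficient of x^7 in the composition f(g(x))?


First simplify the composition: f(g(x)) = 1/(1 - x/(1-x)) = (1-x)/((1-x) - x) = (1-x)/(1-2x).
Now extract the coefficient. Write (1-x)/(1-2x) = 1/(1-2x) - x/(1-2x).
The coefficient of x^n in 1/(1-2x) is 2^n, and in x/(1-2x) is 2^(n-1) (for n >= 1).
So the coefficient of x^7 is 2^7 - 2^6 = 128 - 64 = 64.

64


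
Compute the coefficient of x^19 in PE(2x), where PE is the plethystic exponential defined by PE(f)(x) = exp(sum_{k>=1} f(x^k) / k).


With f(x) = 2x, the exponent is sum_{k>=1} 2 x^k / k = 2 * (-ln(1 - x)). Exponentiating:
PE(2x) = exp(-2 ln(1 - x)) = 1/(1 - x)^2.
By the negative binomial expansion, [x^n] 1/(1 - x)^2 = C(n + 1, 1).
For n = 19: C(20, 1) = 20.

20


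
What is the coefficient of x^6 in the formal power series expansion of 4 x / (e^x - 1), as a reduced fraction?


The exponential generating function for Bernoulli numbers is
x / (e^x - 1) = sum_{k>=0} B_k x^k / k!.
So the coefficient of x^6 in 4 x / (e^x - 1) is 4 B_6 / 6!.
Computing: B_6 = 1/42, 6! = 720, giving
4 * 1/42 / 720 = 1/7560.

1/7560


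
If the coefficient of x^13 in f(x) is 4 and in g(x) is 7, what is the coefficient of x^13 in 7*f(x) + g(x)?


Scalar multiplication scales coefficients: 7 * 4 = 28.
Then add the g coefficient: 28 + 7
= 35

35
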